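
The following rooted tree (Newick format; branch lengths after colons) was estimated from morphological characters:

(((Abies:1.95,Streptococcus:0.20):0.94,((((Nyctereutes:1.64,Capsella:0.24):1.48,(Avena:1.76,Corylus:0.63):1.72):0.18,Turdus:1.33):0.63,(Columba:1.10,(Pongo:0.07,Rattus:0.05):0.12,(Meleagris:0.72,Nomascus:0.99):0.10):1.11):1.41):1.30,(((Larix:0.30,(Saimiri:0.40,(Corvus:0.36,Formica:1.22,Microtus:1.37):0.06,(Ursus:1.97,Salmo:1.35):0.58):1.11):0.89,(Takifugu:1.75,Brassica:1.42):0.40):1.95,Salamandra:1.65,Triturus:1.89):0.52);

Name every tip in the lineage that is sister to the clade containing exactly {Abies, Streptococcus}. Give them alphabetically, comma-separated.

The clade containing exactly {Abies, Streptococcus} attaches to the tree at the node subtending ((Abies,Streptococcus),((((Nyctereutes,Capsella),(Avena,Corylus)),Turdus),(Columba,(Pongo,Rattus),(Meleagris,Nomascus)))).
The other lineage descending from that same node — the sister group — is ((((Nyctereutes,Capsella),(Avena,Corylus)),Turdus),(Columba,(Pongo,Rattus),(Meleagris,Nomascus))); its 10 tips in alphabetical order are the answer.

Avena, Capsella, Columba, Corylus, Meleagris, Nomascus, Nyctereutes, Pongo, Rattus, Turdus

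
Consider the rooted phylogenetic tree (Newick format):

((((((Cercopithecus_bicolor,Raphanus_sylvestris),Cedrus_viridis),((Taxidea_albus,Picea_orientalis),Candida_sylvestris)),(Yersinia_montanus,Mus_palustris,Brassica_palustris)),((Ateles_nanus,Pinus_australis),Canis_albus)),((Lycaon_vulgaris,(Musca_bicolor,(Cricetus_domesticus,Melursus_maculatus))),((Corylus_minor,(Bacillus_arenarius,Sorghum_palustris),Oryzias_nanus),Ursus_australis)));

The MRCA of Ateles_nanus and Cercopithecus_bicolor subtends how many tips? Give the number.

The MRCA of Ateles_nanus and Cercopithecus_bicolor is the node subtending (((((Cercopithecus_bicolor,Raphanus_sylvestris),Cedrus_viridis),((Taxidea_albus,Picea_orientalis),Candida_sylvestris)),(Yersinia_montanus,Mus_palustris,Brassica_palustris)),((Ateles_nanus,Pinus_australis),Canis_albus)).
That clade contains 12 terminal taxa: Ateles_nanus, Brassica_palustris, Candida_sylvestris, Canis_albus, Cedrus_viridis, Cercopithecus_bicolor, Mus_palustris, Picea_orientalis, Pinus_australis, Raphanus_sylvestris, Taxidea_albus, Yersinia_montanus.

12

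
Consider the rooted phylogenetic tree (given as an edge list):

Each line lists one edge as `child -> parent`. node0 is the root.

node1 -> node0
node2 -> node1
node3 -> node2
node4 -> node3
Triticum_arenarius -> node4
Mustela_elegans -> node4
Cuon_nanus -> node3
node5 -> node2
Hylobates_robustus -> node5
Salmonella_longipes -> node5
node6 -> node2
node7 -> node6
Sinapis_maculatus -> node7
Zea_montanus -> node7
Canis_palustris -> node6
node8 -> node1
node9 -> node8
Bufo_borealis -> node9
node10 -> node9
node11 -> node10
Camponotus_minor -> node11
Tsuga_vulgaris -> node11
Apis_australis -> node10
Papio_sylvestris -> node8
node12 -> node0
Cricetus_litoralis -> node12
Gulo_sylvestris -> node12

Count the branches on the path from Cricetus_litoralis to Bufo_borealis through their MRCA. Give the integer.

6

The MRCA of Cricetus_litoralis and Bufo_borealis is the root of the tree.
From Cricetus_litoralis up to that node: 2 branches. From Bufo_borealis up to the same node: 4 branches. Total: 2 + 4 = 6.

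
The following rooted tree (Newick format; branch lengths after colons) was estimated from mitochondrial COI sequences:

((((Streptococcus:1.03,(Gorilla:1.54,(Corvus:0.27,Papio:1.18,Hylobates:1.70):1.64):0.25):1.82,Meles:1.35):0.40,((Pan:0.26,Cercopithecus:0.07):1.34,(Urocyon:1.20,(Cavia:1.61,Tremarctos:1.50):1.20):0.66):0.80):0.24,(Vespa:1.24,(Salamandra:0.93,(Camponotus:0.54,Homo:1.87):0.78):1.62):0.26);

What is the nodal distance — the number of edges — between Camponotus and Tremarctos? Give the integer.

9

The MRCA of Camponotus and Tremarctos is the root of the tree.
From Camponotus up to that node: 4 branches. From Tremarctos up to the same node: 5 branches. Total: 4 + 5 = 9.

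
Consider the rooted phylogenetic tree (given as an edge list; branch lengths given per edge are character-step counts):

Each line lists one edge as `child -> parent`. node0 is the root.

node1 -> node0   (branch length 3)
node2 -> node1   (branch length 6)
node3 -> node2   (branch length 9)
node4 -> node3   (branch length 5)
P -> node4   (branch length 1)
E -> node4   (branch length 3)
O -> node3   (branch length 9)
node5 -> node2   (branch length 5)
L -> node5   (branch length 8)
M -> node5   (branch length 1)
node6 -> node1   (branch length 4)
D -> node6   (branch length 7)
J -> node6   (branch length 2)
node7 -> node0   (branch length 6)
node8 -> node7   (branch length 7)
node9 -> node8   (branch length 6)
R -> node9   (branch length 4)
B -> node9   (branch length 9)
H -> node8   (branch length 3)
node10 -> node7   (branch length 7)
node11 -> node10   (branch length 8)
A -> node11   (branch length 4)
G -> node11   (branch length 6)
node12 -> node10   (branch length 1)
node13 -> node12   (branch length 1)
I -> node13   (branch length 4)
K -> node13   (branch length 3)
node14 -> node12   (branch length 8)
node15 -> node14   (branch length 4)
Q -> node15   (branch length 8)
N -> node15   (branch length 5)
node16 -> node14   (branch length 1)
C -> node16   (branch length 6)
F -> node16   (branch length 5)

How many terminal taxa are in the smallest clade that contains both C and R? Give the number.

11

The MRCA of C and R is the node subtending (((R,B),H),((A,G),((I,K),((Q,N),(C,F))))).
That clade contains 11 terminal taxa: A, B, C, F, G, H, I, K, N, Q, R.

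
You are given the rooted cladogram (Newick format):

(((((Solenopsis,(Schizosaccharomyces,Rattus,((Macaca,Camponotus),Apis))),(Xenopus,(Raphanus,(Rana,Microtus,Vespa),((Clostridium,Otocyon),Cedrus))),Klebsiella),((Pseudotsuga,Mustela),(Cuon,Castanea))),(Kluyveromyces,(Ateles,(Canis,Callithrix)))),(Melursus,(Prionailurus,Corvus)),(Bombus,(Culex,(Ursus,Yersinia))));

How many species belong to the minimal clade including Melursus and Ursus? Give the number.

30

The MRCA of Melursus and Ursus is the root, so the clade is the entire tree.
That clade contains 30 terminal taxa: Apis, Ateles, Bombus, Callithrix, Camponotus, Canis, Castanea, Cedrus, Clostridium, Corvus, Culex, Cuon, Klebsiella, Kluyveromyces, Macaca, Melursus, Microtus, Mustela, Otocyon, Prionailurus, Pseudotsuga, Rana, Raphanus, Rattus, Schizosaccharomyces, Solenopsis, Ursus, Vespa, Xenopus, Yersinia.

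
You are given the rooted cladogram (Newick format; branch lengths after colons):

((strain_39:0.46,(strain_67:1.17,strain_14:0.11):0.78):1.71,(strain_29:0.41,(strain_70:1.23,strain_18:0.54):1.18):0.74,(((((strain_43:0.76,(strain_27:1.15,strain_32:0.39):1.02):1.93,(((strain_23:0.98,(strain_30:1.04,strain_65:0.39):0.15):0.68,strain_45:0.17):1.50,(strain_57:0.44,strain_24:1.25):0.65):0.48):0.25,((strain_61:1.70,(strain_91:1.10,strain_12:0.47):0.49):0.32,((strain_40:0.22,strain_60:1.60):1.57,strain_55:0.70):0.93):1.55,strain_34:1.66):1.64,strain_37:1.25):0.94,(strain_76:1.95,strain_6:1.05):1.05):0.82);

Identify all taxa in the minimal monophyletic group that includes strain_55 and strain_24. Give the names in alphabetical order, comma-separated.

Tracing strain_55: it sits inside ((strain_40,strain_60),strain_55).
Tracing strain_24: it sits inside (strain_57,strain_24).
The smallest clade enclosing both is (((strain_43,(strain_27,strain_32)),(((strain_23,(strain_30,strain_65)),strain_45),(strain_57,strain_24))),((strain_61,(strain_91,strain_12)),((strain_40,strain_60),strain_55)),strain_34); the answer is its 16 terminal taxa in alphabetical order.

strain_12, strain_23, strain_24, strain_27, strain_30, strain_32, strain_34, strain_40, strain_43, strain_45, strain_55, strain_57, strain_60, strain_61, strain_65, strain_91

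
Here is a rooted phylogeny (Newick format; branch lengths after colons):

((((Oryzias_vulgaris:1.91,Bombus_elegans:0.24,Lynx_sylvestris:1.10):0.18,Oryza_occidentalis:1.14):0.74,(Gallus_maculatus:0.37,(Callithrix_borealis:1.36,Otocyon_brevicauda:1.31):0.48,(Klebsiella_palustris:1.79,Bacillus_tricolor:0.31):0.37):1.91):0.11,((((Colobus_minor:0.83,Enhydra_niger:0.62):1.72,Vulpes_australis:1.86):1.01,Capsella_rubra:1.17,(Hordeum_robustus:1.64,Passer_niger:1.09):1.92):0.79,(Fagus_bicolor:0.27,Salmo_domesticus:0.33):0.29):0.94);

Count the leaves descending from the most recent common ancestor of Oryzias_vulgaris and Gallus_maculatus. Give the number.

The MRCA of Oryzias_vulgaris and Gallus_maculatus is the node subtending (((Oryzias_vulgaris,Bombus_elegans,Lynx_sylvestris),Oryza_occidentalis),(Gallus_maculatus,(Callithrix_borealis,Otocyon_brevicauda),(Klebsiella_palustris,Bacillus_tricolor))).
That clade contains 9 terminal taxa: Bacillus_tricolor, Bombus_elegans, Callithrix_borealis, Gallus_maculatus, Klebsiella_palustris, Lynx_sylvestris, Oryza_occidentalis, Oryzias_vulgaris, Otocyon_brevicauda.

9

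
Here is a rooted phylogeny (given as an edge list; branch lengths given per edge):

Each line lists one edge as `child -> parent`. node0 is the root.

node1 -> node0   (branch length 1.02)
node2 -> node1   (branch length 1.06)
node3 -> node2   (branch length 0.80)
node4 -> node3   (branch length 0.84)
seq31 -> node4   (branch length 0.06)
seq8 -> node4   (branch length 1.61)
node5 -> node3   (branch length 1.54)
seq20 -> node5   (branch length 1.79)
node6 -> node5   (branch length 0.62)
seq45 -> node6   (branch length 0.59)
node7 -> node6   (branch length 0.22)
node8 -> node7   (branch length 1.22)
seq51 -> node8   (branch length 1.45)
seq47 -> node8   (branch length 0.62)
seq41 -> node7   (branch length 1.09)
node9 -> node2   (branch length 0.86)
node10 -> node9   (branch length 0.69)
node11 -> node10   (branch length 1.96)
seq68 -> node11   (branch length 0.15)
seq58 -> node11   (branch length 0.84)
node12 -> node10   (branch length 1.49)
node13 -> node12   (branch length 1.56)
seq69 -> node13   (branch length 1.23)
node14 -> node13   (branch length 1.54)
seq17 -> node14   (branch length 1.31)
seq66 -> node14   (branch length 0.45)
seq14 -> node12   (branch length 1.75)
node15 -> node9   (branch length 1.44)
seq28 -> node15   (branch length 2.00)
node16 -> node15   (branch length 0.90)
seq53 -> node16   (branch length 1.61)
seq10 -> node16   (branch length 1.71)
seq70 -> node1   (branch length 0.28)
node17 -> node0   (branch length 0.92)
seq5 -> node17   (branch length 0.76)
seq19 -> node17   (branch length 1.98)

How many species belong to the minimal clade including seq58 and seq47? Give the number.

16

The MRCA of seq58 and seq47 is the node subtending (((seq31,seq8),(seq20,(seq45,((seq51,seq47),seq41)))),(((seq68,seq58),((seq69,(seq17,seq66)),seq14)),(seq28,(seq53,seq10)))).
That clade contains 16 terminal taxa: seq10, seq14, seq17, seq20, seq28, seq31, seq41, seq45, seq47, seq51, seq53, seq58, seq66, seq68, seq69, seq8.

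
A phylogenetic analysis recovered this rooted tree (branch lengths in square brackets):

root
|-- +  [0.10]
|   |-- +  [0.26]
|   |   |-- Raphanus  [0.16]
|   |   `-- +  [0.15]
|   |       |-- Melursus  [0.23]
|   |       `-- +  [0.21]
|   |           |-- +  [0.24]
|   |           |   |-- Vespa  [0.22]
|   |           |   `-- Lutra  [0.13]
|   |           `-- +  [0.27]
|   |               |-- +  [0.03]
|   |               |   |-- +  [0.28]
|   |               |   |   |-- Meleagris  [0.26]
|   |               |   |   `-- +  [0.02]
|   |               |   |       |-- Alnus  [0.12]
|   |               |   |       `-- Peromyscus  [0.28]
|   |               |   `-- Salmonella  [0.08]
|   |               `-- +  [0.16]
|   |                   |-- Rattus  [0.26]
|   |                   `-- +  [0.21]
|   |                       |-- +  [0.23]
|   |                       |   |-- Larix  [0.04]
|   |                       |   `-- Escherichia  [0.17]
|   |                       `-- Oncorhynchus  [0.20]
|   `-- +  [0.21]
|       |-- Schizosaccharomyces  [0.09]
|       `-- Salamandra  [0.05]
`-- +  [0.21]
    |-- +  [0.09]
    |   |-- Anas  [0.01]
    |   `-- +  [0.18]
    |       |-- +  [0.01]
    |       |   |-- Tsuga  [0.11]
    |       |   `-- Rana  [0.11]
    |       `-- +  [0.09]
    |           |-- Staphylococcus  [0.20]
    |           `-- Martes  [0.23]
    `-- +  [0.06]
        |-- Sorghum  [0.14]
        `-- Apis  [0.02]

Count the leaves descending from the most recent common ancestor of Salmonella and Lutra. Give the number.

10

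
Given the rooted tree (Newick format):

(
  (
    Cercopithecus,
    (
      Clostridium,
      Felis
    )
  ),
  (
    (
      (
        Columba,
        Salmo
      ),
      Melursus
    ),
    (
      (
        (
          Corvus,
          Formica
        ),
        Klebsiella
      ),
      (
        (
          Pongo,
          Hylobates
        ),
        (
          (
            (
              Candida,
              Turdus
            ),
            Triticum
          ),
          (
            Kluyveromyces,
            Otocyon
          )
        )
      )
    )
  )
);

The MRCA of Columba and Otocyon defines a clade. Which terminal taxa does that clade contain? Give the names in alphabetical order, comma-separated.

Candida, Columba, Corvus, Formica, Hylobates, Klebsiella, Kluyveromyces, Melursus, Otocyon, Pongo, Salmo, Triticum, Turdus

Tracing Columba: it sits inside (Columba,Salmo).
Tracing Otocyon: it sits inside (Kluyveromyces,Otocyon).
The smallest clade enclosing both is (((Columba,Salmo),Melursus),(((Corvus,Formica),Klebsiella),((Pongo,Hylobates),(((Candida,Turdus),Triticum),(Kluyveromyces,Otocyon))))); the answer is its 13 terminal taxa in alphabetical order.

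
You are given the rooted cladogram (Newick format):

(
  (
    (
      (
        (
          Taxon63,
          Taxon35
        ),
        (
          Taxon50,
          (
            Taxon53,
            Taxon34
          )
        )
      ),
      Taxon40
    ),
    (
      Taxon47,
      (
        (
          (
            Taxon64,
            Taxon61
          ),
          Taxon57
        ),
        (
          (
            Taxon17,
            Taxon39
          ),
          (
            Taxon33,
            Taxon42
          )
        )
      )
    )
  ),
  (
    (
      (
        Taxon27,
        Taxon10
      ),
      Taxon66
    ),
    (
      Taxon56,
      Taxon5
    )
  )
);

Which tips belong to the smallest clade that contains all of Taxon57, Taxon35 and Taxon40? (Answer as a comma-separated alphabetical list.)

Tracing Taxon57: it sits inside ((Taxon64,Taxon61),Taxon57).
Tracing Taxon35: it sits inside (Taxon63,Taxon35).
Tracing Taxon40: it sits inside (((Taxon63,Taxon35),(Taxon50,(Taxon53,Taxon34))),Taxon40).
The smallest clade enclosing all 3 is ((((Taxon63,Taxon35),(Taxon50,(Taxon53,Taxon34))),Taxon40),(Taxon47,(((Taxon64,Taxon61),Taxon57),((Taxon17,Taxon39),(Taxon33,Taxon42))))); the answer is its 14 terminal taxa in alphabetical order.

Taxon17, Taxon33, Taxon34, Taxon35, Taxon39, Taxon40, Taxon42, Taxon47, Taxon50, Taxon53, Taxon57, Taxon61, Taxon63, Taxon64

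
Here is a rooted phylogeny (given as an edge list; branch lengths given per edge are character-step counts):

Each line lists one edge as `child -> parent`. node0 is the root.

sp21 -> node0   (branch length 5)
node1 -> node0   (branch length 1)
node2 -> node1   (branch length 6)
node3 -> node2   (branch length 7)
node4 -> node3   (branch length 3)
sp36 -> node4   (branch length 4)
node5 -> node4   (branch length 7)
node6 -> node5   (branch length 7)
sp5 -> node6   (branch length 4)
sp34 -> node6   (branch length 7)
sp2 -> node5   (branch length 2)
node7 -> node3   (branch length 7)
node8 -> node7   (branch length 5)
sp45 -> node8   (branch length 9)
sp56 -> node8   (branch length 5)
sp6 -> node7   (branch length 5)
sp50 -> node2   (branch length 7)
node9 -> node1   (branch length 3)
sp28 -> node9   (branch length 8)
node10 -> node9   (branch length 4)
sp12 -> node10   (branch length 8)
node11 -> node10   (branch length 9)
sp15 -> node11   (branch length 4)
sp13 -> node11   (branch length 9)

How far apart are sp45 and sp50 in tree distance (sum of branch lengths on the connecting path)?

35

The path runs sp45 → … → MRCA → … → sp50; the MRCA is the node subtending (((sp36,((sp5,sp34),sp2)),((sp45,sp56),sp6)),sp50).
Branch lengths along that path: 9 + 5 + 7 + 7 + 7 = 35.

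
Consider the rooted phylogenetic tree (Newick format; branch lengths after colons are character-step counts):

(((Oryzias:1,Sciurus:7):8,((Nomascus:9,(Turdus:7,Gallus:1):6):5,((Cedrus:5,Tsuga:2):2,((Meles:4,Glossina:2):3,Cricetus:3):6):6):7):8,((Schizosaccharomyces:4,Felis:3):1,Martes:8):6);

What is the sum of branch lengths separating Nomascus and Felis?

The path runs Nomascus → … → MRCA → … → Felis; the MRCA is the root of the tree.
Branch lengths along that path: 9 + 5 + 7 + 8 + 6 + 1 + 3 = 39.

39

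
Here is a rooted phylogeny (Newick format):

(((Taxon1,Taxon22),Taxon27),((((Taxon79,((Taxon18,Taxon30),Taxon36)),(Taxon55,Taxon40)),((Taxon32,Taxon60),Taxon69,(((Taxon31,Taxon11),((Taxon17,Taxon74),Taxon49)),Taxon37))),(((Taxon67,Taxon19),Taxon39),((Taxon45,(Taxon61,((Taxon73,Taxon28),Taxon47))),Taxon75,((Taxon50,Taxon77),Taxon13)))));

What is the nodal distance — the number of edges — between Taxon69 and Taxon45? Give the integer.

The MRCA of Taxon69 and Taxon45 is the node subtending ((((Taxon79,((Taxon18,Taxon30),Taxon36)),(Taxon55,Taxon40)),((Taxon32,Taxon60),Taxon69,(((Taxon31,Taxon11),((Taxon17,Taxon74),Taxon49)),Taxon37))),(((Taxon67,Taxon19),Taxon39),((Taxon45,(Taxon61,((Taxon73,Taxon28),Taxon47))),Taxon75,((Taxon50,Taxon77),Taxon13)))).
From Taxon69 up to that node: 3 branches. From Taxon45 up to the same node: 4 branches. Total: 3 + 4 = 7.

7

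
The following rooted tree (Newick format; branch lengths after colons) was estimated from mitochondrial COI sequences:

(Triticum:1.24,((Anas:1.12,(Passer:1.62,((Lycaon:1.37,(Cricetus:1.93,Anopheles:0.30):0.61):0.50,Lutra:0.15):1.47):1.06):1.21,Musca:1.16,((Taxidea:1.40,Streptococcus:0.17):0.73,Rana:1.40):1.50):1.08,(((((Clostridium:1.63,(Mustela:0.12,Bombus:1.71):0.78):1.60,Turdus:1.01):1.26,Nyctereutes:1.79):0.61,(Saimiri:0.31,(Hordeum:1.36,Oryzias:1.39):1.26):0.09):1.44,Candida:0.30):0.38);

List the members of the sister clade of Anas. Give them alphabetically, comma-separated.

Anas attaches to the tree at the node subtending (Anas,(Passer,((Lycaon,(Cricetus,Anopheles)),Lutra))).
The other lineage descending from that same node — the sister group — is (Passer,((Lycaon,(Cricetus,Anopheles)),Lutra)); its 5 tips in alphabetical order are the answer.

Anopheles, Cricetus, Lutra, Lycaon, Passer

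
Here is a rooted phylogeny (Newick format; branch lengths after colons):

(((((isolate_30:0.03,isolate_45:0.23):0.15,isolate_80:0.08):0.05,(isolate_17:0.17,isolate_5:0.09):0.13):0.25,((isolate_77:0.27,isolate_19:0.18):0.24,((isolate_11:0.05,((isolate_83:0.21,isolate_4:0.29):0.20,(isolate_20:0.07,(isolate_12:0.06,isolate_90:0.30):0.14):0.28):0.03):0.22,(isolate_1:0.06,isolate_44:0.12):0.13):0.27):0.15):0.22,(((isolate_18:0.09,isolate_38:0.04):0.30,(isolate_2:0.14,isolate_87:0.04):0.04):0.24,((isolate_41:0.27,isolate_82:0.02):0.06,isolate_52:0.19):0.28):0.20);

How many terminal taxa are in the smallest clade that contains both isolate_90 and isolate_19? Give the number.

10

The MRCA of isolate_90 and isolate_19 is the node subtending ((isolate_77,isolate_19),((isolate_11,((isolate_83,isolate_4),(isolate_20,(isolate_12,isolate_90)))),(isolate_1,isolate_44))).
That clade contains 10 terminal taxa: isolate_1, isolate_11, isolate_12, isolate_19, isolate_20, isolate_4, isolate_44, isolate_77, isolate_83, isolate_90.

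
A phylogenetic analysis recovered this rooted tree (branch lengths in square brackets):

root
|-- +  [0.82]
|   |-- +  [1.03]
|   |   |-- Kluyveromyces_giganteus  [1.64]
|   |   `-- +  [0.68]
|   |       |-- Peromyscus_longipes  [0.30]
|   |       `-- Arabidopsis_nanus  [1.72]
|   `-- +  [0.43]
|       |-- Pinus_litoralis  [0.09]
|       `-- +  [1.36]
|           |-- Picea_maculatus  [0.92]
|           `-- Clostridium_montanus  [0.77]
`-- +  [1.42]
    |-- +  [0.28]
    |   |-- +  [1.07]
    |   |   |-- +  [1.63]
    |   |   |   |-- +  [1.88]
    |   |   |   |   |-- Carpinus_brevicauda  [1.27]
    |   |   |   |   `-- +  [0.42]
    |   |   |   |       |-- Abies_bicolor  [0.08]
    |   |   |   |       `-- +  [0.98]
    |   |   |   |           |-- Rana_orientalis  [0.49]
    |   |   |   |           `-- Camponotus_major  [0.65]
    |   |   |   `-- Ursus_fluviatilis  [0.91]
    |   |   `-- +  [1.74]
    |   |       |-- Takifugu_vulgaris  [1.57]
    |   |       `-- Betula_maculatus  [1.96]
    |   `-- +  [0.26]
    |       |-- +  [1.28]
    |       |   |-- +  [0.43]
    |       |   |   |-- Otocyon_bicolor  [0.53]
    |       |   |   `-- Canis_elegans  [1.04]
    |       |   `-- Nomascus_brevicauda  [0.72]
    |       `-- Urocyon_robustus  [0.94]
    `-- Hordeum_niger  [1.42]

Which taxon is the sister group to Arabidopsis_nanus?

Peromyscus_longipes

Arabidopsis_nanus attaches to the tree at the node subtending (Peromyscus_longipes,Arabidopsis_nanus).
The other lineage descending from that same node — the sister group — is the single tip Peromyscus_longipes.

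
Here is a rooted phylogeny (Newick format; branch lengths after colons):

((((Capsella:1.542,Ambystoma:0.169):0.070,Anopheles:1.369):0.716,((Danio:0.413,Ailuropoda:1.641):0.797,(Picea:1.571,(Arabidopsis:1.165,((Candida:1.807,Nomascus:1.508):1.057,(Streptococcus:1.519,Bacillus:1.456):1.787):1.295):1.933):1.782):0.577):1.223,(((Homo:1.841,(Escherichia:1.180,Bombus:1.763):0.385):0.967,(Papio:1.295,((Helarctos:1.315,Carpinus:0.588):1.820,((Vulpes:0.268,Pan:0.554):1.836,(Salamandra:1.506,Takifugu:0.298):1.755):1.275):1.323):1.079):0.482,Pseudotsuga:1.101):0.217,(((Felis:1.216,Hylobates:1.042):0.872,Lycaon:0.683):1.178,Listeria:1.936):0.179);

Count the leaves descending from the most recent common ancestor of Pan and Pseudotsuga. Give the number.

The MRCA of Pan and Pseudotsuga is the node subtending (((Homo,(Escherichia,Bombus)),(Papio,((Helarctos,Carpinus),((Vulpes,Pan),(Salamandra,Takifugu))))),Pseudotsuga).
That clade contains 11 terminal taxa: Bombus, Carpinus, Escherichia, Helarctos, Homo, Pan, Papio, Pseudotsuga, Salamandra, Takifugu, Vulpes.

11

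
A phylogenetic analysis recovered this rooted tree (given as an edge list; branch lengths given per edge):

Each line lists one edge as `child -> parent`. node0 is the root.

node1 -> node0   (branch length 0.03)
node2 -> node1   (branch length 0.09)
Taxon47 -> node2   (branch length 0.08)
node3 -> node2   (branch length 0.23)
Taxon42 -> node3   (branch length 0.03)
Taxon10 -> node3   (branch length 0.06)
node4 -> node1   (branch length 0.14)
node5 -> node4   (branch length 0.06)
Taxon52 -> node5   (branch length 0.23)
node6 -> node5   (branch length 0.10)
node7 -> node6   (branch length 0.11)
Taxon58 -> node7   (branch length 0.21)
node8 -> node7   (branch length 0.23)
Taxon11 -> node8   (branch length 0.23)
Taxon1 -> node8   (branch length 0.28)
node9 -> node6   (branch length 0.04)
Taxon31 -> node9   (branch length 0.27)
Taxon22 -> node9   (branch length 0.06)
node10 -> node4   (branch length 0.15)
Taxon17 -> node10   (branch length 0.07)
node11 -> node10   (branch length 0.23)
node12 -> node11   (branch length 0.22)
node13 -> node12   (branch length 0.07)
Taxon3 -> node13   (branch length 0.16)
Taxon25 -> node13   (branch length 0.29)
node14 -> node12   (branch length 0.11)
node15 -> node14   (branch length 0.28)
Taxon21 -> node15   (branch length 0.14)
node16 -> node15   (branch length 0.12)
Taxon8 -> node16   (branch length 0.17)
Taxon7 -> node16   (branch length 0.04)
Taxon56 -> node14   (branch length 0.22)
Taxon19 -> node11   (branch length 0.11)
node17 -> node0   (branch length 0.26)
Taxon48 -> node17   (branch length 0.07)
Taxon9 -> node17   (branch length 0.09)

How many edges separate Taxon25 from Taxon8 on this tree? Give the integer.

6

The MRCA of Taxon25 and Taxon8 is the node subtending ((Taxon3,Taxon25),((Taxon21,(Taxon8,Taxon7)),Taxon56)).
From Taxon25 up to that node: 2 branches. From Taxon8 up to the same node: 4 branches. Total: 2 + 4 = 6.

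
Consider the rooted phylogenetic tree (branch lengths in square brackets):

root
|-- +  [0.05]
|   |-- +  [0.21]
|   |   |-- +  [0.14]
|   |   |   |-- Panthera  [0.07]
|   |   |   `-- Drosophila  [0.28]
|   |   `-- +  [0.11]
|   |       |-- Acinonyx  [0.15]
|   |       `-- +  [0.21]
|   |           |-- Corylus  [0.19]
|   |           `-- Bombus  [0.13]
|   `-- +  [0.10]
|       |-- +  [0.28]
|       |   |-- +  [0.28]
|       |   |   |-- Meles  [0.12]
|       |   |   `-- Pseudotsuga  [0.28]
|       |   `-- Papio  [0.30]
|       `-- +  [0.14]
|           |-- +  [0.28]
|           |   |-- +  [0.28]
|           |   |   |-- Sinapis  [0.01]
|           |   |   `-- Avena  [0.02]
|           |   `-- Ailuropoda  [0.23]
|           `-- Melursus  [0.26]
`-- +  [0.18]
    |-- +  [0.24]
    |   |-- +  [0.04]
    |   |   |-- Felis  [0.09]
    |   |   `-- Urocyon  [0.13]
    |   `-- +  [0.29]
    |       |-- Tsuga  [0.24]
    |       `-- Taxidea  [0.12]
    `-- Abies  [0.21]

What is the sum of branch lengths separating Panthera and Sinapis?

The path runs Panthera → … → MRCA → … → Sinapis; the MRCA is the node subtending (((Panthera,Drosophila),(Acinonyx,(Corylus,Bombus))),(((Meles,Pseudotsuga),Papio),(((Sinapis,Avena),Ailuropoda),Melursus))).
Branch lengths along that path: 0.07 + 0.14 + 0.21 + 0.10 + 0.14 + 0.28 + 0.28 + 0.01 = 1.23.

1.23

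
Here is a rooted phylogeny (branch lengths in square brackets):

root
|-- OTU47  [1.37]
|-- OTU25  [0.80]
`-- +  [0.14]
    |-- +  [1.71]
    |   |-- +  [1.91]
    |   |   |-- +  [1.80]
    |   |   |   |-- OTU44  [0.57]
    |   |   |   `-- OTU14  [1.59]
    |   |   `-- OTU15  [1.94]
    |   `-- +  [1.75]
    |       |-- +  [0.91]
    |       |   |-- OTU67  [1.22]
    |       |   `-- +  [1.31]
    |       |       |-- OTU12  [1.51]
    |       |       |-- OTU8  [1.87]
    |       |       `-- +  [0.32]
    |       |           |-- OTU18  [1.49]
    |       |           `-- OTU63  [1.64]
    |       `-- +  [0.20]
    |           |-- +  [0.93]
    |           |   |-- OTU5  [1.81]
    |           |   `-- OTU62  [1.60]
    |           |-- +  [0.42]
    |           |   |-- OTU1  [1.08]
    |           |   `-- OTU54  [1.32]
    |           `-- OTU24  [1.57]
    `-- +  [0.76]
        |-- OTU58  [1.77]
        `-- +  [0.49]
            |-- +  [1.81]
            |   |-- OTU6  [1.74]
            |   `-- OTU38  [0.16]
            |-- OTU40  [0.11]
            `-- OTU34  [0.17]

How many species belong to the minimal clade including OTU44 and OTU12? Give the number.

13

The MRCA of OTU44 and OTU12 is the node subtending (((OTU44,OTU14),OTU15),((OTU67,(OTU12,OTU8,(OTU18,OTU63))),((OTU5,OTU62),(OTU1,OTU54),OTU24))).
That clade contains 13 terminal taxa: OTU1, OTU12, OTU14, OTU15, OTU18, OTU24, OTU44, OTU5, OTU54, OTU62, OTU63, OTU67, OTU8.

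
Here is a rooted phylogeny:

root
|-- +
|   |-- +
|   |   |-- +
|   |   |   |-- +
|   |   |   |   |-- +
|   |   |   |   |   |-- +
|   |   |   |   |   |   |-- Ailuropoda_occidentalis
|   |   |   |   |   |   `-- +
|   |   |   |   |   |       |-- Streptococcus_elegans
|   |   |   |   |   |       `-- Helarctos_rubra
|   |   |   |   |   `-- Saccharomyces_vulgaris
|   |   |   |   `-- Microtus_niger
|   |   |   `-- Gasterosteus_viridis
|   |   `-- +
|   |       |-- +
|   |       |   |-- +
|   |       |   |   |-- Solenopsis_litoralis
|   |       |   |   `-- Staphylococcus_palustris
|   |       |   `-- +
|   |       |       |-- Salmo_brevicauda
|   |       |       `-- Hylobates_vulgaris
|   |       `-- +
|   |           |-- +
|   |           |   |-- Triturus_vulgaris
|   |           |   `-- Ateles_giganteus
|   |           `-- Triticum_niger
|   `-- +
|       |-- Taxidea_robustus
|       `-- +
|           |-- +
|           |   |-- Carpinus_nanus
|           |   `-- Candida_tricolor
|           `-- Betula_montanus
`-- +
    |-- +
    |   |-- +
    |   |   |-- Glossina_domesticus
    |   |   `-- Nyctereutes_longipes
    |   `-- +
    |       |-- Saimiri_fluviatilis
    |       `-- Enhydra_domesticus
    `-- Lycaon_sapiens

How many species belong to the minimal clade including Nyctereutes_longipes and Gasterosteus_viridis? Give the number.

22

The MRCA of Nyctereutes_longipes and Gasterosteus_viridis is the root, so the clade is the entire tree.
That clade contains 22 terminal taxa: Ailuropoda_occidentalis, Ateles_giganteus, Betula_montanus, Candida_tricolor, Carpinus_nanus, Enhydra_domesticus, Gasterosteus_viridis, Glossina_domesticus, Helarctos_rubra, Hylobates_vulgaris, Lycaon_sapiens, Microtus_niger, Nyctereutes_longipes, Saccharomyces_vulgaris, Saimiri_fluviatilis, Salmo_brevicauda, Solenopsis_litoralis, Staphylococcus_palustris, Streptococcus_elegans, Taxidea_robustus, Triticum_niger, Triturus_vulgaris.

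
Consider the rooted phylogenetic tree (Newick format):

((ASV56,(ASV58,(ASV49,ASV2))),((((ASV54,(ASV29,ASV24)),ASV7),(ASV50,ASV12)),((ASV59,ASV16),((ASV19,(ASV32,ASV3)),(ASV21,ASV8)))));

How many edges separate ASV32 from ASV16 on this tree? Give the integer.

The MRCA of ASV32 and ASV16 is the node subtending ((ASV59,ASV16),((ASV19,(ASV32,ASV3)),(ASV21,ASV8))).
From ASV32 up to that node: 4 branches. From ASV16 up to the same node: 2 branches. Total: 4 + 2 = 6.

6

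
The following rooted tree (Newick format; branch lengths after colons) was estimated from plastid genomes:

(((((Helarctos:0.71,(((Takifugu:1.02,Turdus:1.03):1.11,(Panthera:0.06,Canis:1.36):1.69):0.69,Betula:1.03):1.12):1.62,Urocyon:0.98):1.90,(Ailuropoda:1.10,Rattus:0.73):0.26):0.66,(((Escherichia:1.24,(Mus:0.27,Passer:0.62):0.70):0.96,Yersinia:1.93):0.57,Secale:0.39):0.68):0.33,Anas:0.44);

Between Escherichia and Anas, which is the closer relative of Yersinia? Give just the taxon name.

The MRCA of Yersinia and Escherichia subtends ((Escherichia,(Mus,Passer)),Yersinia) (4 taxa).
The MRCA of Yersinia and Anas is the root, subtending the entire tree (15 taxa).
The first is nested inside the second, so Yersinia shares a more recent common ancestor with Escherichia.

Escherichia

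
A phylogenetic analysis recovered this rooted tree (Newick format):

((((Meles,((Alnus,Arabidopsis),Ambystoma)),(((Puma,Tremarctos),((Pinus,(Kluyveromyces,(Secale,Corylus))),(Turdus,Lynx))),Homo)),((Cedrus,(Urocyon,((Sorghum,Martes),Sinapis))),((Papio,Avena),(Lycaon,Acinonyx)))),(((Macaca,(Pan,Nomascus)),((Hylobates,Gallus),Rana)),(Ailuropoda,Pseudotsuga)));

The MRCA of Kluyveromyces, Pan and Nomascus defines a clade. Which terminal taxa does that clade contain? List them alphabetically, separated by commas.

Tracing Kluyveromyces: it sits inside (Kluyveromyces,(Secale,Corylus)).
Tracing Pan: it sits inside (Pan,Nomascus).
Tracing Nomascus: it sits inside (Pan,Nomascus).
The smallest clade enclosing all 3 is the whole tree (their MRCA is the root), so the answer is all 30 tips in alphabetical order.

Acinonyx, Ailuropoda, Alnus, Ambystoma, Arabidopsis, Avena, Cedrus, Corylus, Gallus, Homo, Hylobates, Kluyveromyces, Lycaon, Lynx, Macaca, Martes, Meles, Nomascus, Pan, Papio, Pinus, Pseudotsuga, Puma, Rana, Secale, Sinapis, Sorghum, Tremarctos, Turdus, Urocyon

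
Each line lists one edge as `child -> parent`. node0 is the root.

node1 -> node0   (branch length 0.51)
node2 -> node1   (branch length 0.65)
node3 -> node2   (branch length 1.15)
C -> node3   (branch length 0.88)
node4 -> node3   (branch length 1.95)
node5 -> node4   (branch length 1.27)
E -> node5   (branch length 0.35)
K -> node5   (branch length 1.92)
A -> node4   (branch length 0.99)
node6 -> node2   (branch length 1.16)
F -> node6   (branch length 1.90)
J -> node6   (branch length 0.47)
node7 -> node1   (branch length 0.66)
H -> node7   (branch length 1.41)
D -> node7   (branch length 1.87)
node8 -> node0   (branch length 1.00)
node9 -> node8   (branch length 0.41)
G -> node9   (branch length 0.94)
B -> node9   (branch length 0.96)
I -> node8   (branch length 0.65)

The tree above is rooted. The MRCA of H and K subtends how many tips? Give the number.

8

The MRCA of H and K is the node subtending (((C,((E,K),A)),(F,J)),(H,D)).
That clade contains 8 terminal taxa: A, C, D, E, F, H, J, K.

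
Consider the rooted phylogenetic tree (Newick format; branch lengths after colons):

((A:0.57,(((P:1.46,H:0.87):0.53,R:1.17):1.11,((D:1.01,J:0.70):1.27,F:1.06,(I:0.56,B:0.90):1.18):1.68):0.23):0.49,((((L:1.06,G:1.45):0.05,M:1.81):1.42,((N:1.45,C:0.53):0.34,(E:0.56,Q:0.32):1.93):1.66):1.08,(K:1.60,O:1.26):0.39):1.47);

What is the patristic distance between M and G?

The path runs M → … → MRCA → … → G; the MRCA is the node subtending ((L,G),M).
Branch lengths along that path: 1.81 + 0.05 + 1.45 = 3.31.

3.31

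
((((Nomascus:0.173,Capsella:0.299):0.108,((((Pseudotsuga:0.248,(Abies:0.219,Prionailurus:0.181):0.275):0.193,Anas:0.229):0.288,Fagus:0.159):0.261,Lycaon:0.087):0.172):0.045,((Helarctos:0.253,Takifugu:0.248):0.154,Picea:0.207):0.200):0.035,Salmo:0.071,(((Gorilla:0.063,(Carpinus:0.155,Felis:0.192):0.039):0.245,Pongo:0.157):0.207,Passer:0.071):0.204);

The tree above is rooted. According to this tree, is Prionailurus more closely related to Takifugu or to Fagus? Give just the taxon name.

Fagus

The MRCA of Prionailurus and Fagus subtends (((Pseudotsuga,(Abies,Prionailurus)),Anas),Fagus) (5 taxa).
The MRCA of Prionailurus and Takifugu subtends (((Nomascus,Capsella),((((Pseudotsuga,(Abies,Prionailurus)),Anas),Fagus),Lycaon)),((Helarctos,Takifugu),Picea)) (11 taxa).
The first is nested inside the second, so Prionailurus shares a more recent common ancestor with Fagus.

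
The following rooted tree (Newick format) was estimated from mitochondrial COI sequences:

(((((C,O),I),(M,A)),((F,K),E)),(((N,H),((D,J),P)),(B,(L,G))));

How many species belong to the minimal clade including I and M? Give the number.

5

The MRCA of I and M is the node subtending (((C,O),I),(M,A)).
That clade contains 5 terminal taxa: A, C, I, M, O.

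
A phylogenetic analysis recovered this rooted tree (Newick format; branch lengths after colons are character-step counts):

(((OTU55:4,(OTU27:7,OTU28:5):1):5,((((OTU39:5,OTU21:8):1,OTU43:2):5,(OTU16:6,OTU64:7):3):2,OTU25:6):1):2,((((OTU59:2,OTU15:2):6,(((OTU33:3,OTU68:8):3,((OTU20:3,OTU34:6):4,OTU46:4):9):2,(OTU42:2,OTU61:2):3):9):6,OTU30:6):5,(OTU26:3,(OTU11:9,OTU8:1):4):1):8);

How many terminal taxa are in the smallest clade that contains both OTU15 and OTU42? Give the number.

The MRCA of OTU15 and OTU42 is the node subtending ((OTU59,OTU15),(((OTU33,OTU68),((OTU20,OTU34),OTU46)),(OTU42,OTU61))).
That clade contains 9 terminal taxa: OTU15, OTU20, OTU33, OTU34, OTU42, OTU46, OTU59, OTU61, OTU68.

9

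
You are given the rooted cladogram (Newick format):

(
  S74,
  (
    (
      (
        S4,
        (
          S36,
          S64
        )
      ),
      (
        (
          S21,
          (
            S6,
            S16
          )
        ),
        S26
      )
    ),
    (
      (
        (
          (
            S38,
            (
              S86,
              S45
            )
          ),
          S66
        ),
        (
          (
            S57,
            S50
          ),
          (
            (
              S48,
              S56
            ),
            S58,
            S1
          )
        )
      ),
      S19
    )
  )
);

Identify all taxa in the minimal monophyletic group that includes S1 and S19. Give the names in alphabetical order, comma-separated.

Tracing S1: it sits inside ((S48,S56),S58,S1).
Tracing S19: it sits inside ((((S38,(S86,S45)),S66),((S57,S50),((S48,S56),S58,S1))),S19).
The smallest clade enclosing both is ((((S38,(S86,S45)),S66),((S57,S50),((S48,S56),S58,S1))),S19); the answer is its 11 terminal taxa in alphabetical order.

S1, S19, S38, S45, S48, S50, S56, S57, S58, S66, S86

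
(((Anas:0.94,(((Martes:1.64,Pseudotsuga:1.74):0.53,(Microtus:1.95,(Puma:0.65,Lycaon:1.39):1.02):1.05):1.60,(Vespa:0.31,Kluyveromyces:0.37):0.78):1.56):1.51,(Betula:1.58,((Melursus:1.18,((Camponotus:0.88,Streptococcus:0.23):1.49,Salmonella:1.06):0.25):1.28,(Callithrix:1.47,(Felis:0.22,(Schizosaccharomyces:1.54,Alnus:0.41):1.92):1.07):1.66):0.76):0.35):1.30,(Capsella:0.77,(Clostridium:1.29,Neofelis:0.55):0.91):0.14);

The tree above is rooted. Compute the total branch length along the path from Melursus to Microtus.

The path runs Melursus → … → MRCA → … → Microtus; the MRCA is the node subtending ((Anas,(((Martes,Pseudotsuga),(Microtus,(Puma,Lycaon))),(Vespa,Kluyveromyces))),(Betula,((Melursus,((Camponotus,Streptococcus),Salmonella)),(Callithrix,(Felis,(Schizosaccharomyces,Alnus)))))).
Branch lengths along that path: 1.18 + 1.28 + 0.76 + 0.35 + 1.51 + 1.56 + 1.60 + 1.05 + 1.95 = 11.24.

11.24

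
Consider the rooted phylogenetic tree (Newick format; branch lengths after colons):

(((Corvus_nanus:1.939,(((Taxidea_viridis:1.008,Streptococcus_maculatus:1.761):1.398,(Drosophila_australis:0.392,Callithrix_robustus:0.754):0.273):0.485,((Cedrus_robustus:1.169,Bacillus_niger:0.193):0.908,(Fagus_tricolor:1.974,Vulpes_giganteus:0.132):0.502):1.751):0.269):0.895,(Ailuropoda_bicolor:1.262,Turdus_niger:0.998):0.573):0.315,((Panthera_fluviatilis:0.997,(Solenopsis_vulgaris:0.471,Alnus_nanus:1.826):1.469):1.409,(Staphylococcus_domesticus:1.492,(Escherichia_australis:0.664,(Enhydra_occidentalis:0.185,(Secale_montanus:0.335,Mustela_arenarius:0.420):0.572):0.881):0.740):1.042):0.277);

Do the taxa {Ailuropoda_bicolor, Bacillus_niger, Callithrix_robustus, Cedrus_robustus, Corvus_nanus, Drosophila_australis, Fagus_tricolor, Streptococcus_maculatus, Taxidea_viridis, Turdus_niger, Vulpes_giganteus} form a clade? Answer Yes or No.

Yes

The most recent common ancestor of these taxa subtends ((Corvus_nanus,(((Taxidea_viridis,Streptococcus_maculatus),(Drosophila_australis,Callithrix_robustus)),((Cedrus_robustus,Bacillus_niger),(Fagus_tricolor,Vulpes_giganteus)))),(Ailuropoda_bicolor,Turdus_niger)).
That clade has exactly 11 tips — every listed taxon and nothing else — so the group is monophyletic.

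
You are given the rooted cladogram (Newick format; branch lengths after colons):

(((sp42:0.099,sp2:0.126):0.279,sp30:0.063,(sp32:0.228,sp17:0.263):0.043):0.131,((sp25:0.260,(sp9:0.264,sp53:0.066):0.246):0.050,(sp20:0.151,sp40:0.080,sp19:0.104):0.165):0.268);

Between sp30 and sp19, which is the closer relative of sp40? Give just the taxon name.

sp19

The MRCA of sp40 and sp19 subtends (sp20,sp40,sp19) (3 taxa).
The MRCA of sp40 and sp30 is the root, subtending the entire tree (11 taxa).
The first is nested inside the second, so sp40 shares a more recent common ancestor with sp19.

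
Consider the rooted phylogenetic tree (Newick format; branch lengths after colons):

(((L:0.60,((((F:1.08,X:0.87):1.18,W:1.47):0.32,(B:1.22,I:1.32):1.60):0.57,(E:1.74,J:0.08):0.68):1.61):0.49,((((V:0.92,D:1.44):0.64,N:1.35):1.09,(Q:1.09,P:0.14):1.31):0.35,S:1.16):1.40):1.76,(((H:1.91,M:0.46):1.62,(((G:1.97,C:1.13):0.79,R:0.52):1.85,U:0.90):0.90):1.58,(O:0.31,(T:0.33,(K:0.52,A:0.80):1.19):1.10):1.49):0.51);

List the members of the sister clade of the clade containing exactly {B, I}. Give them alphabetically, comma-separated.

F, W, X

The clade containing exactly {B, I} attaches to the tree at the node subtending (((F,X),W),(B,I)).
The other lineage descending from that same node — the sister group — is ((F,X),W); its 3 tips in alphabetical order are the answer.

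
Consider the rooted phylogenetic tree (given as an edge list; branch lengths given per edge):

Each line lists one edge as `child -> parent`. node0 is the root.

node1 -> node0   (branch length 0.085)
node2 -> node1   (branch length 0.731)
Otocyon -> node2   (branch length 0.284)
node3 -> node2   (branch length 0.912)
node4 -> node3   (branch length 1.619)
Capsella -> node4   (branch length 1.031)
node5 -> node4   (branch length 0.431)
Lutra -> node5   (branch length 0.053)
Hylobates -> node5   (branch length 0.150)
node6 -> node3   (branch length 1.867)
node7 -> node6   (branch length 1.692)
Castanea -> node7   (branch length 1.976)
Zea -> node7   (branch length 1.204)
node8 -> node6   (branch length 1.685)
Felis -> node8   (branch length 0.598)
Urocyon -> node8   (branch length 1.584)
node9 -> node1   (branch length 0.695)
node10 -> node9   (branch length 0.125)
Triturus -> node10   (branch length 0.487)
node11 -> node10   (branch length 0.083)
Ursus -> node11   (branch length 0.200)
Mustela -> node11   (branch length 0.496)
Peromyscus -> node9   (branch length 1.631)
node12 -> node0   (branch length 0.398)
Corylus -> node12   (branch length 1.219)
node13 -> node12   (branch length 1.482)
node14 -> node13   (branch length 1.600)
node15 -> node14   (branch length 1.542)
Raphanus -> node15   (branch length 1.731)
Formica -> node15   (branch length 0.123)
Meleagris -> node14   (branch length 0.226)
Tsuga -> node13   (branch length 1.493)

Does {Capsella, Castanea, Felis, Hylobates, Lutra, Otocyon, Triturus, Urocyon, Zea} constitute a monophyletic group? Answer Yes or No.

The MRCA of the listed taxa subtends ((Otocyon,((Capsella,(Lutra,Hylobates)),((Castanea,Zea),(Felis,Urocyon)))),((Triturus,(Ursus,Mustela)),Peromyscus)).
That clade also contains Mustela, Peromyscus, Ursus, which are not in the proposed group, so the group is not monophyletic.

No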